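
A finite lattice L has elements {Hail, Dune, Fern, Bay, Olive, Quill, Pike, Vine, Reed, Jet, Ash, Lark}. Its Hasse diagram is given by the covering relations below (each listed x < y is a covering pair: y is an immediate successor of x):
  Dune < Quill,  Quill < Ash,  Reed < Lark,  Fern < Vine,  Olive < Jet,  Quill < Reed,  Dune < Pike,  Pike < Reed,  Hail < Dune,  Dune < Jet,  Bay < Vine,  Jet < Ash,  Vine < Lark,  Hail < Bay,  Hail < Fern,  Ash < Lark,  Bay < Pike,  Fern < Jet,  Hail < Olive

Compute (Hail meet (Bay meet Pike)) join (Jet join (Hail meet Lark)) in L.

Jet

Bay ∧ Pike = Bay
Hail ∧ Bay = Hail
Hail ∧ Lark = Hail
Jet ∨ Hail = Jet
Hail ∨ Jet = Jet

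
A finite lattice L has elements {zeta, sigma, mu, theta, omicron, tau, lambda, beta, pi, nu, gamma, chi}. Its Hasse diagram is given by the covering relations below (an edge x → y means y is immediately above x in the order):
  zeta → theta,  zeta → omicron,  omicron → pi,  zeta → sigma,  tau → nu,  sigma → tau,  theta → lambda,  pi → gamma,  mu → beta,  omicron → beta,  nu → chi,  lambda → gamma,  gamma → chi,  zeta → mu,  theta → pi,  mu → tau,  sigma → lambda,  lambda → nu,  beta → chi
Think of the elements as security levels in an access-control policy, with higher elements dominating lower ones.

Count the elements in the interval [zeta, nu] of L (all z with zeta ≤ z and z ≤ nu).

7

The interval [zeta, nu] = {lambda, mu, nu, sigma, tau, theta, zeta}, which has 7 elements.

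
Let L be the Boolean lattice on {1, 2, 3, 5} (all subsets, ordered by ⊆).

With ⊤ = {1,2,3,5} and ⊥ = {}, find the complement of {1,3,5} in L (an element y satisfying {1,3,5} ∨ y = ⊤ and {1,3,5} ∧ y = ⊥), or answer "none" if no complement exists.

Need y with {1,3,5} ∨ y = {1,2,3,5} and {1,3,5} ∧ y = {}.
Checking each element gives: {2}.

{2}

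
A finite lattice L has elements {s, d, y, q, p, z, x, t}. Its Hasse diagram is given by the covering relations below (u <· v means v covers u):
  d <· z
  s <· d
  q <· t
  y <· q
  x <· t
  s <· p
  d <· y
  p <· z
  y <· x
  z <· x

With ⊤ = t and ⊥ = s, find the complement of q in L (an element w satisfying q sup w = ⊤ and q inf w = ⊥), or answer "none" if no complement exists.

Need w with q ∨ w = t and q ∧ w = s.
Checking each element gives: p.

p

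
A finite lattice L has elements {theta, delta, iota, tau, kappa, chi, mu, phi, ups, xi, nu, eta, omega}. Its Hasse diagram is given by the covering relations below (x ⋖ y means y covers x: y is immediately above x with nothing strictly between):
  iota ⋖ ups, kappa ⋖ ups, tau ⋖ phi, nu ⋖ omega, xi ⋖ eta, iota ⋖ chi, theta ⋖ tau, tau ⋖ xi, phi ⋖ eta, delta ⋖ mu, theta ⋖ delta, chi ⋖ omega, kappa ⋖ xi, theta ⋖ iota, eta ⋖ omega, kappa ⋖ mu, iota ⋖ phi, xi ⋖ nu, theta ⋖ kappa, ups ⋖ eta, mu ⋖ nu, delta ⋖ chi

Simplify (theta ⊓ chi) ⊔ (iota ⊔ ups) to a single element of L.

ups

theta ∧ chi = theta
iota ∨ ups = ups
theta ∨ ups = ups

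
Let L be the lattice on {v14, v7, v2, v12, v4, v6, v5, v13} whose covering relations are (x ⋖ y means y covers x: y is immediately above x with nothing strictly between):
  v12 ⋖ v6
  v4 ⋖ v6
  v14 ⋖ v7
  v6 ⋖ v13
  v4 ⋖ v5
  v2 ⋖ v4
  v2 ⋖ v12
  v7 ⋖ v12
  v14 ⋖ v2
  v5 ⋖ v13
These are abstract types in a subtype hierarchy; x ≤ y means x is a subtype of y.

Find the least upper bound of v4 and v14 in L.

Common upper bounds of {v4, v14}: v13, v4, v5, v6.
The least among these is v4.

v4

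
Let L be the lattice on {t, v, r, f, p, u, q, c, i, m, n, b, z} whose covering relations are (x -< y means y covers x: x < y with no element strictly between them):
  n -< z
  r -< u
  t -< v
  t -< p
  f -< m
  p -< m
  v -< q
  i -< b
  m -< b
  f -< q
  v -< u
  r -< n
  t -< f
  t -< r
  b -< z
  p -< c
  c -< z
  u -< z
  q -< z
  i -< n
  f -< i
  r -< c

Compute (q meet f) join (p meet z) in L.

q ∧ f = f
p ∧ z = p
f ∨ p = m

m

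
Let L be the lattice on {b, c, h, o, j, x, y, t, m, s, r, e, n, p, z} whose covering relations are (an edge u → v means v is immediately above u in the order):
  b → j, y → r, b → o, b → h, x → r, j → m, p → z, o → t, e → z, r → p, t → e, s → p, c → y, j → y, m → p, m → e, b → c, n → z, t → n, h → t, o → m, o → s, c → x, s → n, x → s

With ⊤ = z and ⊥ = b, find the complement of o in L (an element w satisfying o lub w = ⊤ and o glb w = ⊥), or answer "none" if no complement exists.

For every candidate w, either o ∨ w ≠ z or o ∧ w ≠ b; no complement exists.

none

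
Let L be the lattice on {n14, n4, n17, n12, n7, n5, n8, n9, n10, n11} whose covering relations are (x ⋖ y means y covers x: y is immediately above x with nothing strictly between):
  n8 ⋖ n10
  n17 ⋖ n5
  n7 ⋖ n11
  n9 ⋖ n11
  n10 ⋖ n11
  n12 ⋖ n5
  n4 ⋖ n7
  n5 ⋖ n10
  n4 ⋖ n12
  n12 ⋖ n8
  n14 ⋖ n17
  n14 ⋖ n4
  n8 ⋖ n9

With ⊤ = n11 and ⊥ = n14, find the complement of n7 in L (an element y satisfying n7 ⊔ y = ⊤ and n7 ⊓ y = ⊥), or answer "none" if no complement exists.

n17

Need y with n7 ∨ y = n11 and n7 ∧ y = n14.
Checking each element gives: n17.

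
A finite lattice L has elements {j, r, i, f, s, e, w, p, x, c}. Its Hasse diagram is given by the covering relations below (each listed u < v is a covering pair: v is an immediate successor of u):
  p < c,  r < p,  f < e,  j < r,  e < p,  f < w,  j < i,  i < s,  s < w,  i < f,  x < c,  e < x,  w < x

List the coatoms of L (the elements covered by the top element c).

The coatoms are exactly the elements covered by c: p, x.

p, x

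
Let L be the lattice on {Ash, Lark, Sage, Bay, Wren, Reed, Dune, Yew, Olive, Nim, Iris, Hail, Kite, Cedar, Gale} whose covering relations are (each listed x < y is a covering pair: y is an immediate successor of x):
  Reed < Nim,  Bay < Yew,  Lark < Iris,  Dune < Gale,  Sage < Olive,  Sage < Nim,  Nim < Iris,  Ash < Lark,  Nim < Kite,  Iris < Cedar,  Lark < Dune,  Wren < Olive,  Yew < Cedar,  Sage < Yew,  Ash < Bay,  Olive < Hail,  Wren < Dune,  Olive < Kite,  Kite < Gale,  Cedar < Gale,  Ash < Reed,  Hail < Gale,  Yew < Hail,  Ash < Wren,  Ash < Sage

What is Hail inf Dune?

Common lower bounds of {Hail, Dune}: Ash, Wren.
The greatest among these is Wren.

Wren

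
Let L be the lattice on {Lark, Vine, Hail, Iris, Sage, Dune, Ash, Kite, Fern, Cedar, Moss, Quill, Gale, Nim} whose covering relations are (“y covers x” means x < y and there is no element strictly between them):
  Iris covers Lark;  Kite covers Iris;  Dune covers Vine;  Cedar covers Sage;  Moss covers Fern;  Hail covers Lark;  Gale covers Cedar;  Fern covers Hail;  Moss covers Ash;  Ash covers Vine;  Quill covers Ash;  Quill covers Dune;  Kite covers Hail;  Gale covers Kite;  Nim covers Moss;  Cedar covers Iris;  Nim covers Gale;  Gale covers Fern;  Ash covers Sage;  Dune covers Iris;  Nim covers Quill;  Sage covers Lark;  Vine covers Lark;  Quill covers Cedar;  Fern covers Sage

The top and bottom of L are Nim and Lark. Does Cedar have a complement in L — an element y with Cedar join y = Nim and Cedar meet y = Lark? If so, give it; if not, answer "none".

For every candidate y, either Cedar ∨ y ≠ Nim or Cedar ∧ y ≠ Lark; no complement exists.

none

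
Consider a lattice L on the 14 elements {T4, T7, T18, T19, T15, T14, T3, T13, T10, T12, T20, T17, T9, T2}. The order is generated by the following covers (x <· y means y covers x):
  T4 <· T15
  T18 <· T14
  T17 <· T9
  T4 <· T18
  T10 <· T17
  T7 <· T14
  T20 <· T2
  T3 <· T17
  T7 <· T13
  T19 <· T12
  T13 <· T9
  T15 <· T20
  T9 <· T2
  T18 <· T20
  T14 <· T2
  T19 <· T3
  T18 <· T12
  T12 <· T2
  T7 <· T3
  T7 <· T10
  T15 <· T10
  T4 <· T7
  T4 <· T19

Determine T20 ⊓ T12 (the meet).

Common lower bounds of {T20, T12}: T18, T4.
The greatest among these is T18.

T18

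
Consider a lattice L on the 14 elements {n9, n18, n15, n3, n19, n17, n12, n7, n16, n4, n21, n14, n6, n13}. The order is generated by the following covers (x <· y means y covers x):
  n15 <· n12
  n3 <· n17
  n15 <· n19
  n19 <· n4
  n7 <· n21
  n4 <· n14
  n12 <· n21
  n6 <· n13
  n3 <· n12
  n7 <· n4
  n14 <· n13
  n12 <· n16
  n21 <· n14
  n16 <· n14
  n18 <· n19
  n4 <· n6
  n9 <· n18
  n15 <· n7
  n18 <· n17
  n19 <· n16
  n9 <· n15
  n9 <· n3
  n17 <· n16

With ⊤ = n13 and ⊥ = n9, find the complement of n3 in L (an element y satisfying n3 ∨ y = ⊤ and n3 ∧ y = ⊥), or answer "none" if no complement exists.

n6

Need y with n3 ∨ y = n13 and n3 ∧ y = n9.
Checking each element gives: n6.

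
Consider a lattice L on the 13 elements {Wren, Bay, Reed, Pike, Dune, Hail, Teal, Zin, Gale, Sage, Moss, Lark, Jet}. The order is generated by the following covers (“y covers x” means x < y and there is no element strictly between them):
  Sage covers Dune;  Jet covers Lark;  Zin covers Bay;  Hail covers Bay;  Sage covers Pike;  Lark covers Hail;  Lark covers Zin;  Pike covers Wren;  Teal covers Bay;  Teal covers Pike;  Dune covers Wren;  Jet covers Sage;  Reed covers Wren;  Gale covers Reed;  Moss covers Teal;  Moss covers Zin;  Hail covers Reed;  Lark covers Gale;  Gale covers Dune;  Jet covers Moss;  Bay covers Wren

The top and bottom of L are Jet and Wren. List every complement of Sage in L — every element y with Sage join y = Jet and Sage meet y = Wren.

Bay, Hail, Reed, Zin

Need y with Sage ∨ y = Jet and Sage ∧ y = Wren.
Checking each element gives: Bay, Hail, Reed, Zin.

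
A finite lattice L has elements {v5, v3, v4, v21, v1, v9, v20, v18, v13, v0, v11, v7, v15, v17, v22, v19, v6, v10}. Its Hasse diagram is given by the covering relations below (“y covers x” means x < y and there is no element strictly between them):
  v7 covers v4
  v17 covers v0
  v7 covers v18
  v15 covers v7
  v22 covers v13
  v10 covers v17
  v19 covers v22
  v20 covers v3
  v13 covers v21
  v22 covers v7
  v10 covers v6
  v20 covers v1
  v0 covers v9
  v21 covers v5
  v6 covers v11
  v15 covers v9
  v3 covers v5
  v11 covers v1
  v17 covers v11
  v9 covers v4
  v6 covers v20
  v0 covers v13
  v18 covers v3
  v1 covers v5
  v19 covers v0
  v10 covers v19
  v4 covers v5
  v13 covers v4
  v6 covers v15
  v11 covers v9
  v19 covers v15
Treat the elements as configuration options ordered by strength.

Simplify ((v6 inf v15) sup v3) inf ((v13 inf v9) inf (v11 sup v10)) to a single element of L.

v6 ∧ v15 = v15
v15 ∨ v3 = v15
v13 ∧ v9 = v4
v11 ∨ v10 = v10
v4 ∧ v10 = v4
v15 ∧ v4 = v4

v4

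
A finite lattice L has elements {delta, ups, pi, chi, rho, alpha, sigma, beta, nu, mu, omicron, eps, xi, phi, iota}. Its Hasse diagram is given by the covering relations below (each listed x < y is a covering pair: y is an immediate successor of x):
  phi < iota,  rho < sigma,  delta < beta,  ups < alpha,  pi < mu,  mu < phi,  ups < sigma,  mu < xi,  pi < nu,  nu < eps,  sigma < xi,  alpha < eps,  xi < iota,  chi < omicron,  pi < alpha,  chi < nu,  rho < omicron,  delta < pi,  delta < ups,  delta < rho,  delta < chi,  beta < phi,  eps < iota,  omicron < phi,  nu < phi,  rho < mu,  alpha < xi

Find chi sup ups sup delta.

Common upper bounds of {chi, ups, delta}: eps, iota.
The least among these is eps.

eps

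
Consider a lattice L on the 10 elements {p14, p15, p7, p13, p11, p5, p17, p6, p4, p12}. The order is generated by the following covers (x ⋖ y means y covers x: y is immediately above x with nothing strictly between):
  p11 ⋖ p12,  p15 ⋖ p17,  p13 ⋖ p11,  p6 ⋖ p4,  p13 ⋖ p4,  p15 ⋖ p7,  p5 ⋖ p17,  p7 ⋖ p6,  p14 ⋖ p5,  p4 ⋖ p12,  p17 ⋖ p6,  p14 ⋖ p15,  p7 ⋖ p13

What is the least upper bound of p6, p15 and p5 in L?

Common upper bounds of {p6, p15, p5}: p12, p4, p6.
The least among these is p6.

p6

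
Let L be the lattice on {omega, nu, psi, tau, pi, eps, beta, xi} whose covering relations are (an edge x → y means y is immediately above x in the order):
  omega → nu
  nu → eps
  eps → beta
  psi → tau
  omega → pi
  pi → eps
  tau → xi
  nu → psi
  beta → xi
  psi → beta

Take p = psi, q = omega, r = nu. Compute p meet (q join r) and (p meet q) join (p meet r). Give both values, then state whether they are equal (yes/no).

nu; nu; yes

q join r = nu, so p meet (q join r) = psi meet nu = nu.
p meet q = omega and p meet r = nu, so (p meet q) join (p meet r) = omega join nu = nu.
Equal: yes.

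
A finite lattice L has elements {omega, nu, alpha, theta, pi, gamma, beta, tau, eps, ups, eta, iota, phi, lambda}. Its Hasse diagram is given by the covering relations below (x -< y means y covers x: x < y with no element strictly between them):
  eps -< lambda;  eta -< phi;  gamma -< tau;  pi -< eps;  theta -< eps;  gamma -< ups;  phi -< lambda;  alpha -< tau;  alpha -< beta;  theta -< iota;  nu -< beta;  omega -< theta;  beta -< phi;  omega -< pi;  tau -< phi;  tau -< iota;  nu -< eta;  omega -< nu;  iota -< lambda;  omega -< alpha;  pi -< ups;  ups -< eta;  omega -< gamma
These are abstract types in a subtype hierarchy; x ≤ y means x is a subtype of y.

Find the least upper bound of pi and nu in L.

eta

Common upper bounds of {pi, nu}: eta, lambda, phi.
The least among these is eta.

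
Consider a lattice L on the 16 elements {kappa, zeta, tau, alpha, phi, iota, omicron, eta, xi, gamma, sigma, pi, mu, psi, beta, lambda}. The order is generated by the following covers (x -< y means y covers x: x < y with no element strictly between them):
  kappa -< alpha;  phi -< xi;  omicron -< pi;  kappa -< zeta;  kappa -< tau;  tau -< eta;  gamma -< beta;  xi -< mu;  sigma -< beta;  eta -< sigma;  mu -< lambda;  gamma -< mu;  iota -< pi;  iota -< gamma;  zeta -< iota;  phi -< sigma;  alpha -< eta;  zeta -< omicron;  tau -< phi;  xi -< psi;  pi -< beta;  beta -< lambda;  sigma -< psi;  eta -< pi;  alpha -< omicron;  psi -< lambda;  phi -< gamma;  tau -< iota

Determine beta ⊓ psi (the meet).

Common lower bounds of {beta, psi}: alpha, eta, kappa, phi, sigma, tau.
The greatest among these is sigma.

sigma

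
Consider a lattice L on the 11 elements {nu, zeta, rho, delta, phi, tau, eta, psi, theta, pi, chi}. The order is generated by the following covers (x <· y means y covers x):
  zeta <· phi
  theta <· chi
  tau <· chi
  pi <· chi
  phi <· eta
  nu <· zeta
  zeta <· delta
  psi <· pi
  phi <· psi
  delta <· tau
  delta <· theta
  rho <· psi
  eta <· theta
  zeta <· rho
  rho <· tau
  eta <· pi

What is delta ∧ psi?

Common lower bounds of {delta, psi}: nu, zeta.
The greatest among these is zeta.

zeta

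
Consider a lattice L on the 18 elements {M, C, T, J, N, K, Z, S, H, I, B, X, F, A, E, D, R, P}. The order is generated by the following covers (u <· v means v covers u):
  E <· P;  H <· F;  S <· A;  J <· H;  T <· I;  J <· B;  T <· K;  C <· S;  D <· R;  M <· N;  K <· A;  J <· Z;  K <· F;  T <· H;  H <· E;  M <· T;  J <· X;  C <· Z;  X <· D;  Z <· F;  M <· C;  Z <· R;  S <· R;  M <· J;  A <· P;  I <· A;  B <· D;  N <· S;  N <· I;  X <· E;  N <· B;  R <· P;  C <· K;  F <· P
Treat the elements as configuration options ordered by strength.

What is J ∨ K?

Common upper bounds of {J, K}: F, P.
The least among these is F.

F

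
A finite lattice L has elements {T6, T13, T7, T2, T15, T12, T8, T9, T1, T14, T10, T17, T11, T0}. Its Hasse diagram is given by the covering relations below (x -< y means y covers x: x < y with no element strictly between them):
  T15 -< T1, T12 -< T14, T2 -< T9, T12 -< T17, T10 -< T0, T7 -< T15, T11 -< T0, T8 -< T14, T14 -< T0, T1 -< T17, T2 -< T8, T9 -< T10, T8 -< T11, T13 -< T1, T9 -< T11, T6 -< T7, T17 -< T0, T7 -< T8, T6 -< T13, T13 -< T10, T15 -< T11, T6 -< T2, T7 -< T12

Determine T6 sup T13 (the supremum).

T13

Common upper bounds of {T6, T13}: T0, T1, T10, T13, T17.
The least among these is T13.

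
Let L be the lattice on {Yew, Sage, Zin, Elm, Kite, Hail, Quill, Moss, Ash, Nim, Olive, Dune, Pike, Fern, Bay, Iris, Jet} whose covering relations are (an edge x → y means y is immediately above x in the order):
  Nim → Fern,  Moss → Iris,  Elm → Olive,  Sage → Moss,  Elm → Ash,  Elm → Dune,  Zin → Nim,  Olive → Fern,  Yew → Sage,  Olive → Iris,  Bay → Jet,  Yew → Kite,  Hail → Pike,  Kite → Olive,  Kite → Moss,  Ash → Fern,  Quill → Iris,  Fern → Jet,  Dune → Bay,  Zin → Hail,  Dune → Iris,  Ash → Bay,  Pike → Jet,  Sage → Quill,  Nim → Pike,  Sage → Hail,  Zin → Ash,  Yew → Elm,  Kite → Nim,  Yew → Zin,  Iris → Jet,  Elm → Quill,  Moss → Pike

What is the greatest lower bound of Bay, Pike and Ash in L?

Common lower bounds of {Bay, Pike, Ash}: Yew, Zin.
The greatest among these is Zin.

Zin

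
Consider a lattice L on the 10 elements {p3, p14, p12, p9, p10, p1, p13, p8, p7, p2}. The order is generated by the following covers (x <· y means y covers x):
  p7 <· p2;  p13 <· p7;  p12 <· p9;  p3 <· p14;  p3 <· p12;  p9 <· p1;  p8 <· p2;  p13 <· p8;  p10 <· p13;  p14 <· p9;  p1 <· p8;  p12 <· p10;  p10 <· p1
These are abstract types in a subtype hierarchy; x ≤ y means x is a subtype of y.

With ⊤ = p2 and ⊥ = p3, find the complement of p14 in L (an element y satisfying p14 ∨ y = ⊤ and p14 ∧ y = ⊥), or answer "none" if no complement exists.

Need y with p14 ∨ y = p2 and p14 ∧ y = p3.
Checking each element gives: p7.

p7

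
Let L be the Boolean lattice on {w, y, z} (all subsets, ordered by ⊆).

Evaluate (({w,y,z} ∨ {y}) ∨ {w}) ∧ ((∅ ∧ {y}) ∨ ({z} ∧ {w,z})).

{w,y,z} ∨ {y} = {w,y,z}
{w,y,z} ∨ {w} = {w,y,z}
∅ ∧ {y} = ∅
{z} ∧ {w,z} = {z}
∅ ∨ {z} = {z}
{w,y,z} ∧ {z} = {z}

{z}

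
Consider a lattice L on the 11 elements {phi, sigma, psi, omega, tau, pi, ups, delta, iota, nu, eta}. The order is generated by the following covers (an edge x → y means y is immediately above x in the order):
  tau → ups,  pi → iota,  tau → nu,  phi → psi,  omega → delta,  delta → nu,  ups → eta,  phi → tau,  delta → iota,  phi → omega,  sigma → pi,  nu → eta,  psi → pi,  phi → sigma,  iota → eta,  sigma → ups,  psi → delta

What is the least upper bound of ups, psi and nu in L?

Common upper bounds of {ups, psi, nu}: eta.
The least among these is eta.

eta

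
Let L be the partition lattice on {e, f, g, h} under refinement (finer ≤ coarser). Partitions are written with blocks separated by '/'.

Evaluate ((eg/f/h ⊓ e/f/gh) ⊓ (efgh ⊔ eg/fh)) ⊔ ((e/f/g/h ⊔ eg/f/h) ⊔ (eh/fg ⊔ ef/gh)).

efgh

eg/f/h ∧ e/f/gh = e/f/g/h
efgh ∨ eg/fh = efgh
e/f/g/h ∧ efgh = e/f/g/h
e/f/g/h ∨ eg/f/h = eg/f/h
eh/fg ∨ ef/gh = efgh
eg/f/h ∨ efgh = efgh
e/f/g/h ∨ efgh = efgh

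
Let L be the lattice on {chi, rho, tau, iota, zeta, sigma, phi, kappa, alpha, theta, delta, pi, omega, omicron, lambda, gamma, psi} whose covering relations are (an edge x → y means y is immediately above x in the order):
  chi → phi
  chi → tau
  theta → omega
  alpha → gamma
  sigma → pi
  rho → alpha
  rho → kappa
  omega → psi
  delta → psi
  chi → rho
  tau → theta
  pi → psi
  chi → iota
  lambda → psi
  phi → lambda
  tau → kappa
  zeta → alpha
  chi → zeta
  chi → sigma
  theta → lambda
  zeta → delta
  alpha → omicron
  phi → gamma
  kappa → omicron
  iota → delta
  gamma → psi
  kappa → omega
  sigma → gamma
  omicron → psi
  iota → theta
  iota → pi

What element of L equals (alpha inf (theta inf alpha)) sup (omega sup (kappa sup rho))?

theta ∧ alpha = chi
alpha ∧ chi = chi
kappa ∨ rho = kappa
omega ∨ kappa = omega
chi ∨ omega = omega

omega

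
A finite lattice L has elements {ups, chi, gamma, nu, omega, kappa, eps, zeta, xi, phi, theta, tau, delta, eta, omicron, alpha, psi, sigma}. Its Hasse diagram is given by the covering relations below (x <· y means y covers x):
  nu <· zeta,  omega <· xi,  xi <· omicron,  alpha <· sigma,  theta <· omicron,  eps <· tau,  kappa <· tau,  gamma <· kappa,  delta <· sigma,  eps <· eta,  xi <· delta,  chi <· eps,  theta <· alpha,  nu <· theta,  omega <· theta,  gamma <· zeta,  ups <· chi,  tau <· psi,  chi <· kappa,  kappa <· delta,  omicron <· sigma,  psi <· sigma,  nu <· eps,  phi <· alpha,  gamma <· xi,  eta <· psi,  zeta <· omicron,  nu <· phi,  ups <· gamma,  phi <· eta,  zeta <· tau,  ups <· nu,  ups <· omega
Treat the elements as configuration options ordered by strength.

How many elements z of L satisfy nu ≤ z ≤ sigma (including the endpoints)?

The interval [nu, sigma] = {alpha, eps, eta, nu, omicron, phi, psi, sigma, tau, theta, zeta}, which has 11 elements.

11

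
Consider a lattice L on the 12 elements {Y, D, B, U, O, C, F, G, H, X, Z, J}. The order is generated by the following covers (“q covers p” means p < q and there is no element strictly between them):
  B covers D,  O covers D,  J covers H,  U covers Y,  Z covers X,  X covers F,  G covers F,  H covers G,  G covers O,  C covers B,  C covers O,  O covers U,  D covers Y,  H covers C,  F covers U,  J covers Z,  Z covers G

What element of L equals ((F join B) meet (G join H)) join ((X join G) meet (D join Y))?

F ∨ B = H
G ∨ H = H
H ∧ H = H
X ∨ G = Z
D ∨ Y = D
Z ∧ D = D
H ∨ D = H

H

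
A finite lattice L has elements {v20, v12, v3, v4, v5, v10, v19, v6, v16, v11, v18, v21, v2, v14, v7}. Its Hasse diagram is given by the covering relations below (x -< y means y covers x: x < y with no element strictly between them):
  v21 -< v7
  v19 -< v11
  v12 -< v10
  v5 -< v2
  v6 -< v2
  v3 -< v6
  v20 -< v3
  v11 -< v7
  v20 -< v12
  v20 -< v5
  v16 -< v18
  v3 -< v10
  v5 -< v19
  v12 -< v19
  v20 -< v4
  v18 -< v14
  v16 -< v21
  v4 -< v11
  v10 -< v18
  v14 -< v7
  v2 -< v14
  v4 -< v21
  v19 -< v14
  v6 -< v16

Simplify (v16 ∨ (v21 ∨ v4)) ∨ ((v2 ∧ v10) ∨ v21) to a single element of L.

v21

v21 ∨ v4 = v21
v16 ∨ v21 = v21
v2 ∧ v10 = v3
v3 ∨ v21 = v21
v21 ∨ v21 = v21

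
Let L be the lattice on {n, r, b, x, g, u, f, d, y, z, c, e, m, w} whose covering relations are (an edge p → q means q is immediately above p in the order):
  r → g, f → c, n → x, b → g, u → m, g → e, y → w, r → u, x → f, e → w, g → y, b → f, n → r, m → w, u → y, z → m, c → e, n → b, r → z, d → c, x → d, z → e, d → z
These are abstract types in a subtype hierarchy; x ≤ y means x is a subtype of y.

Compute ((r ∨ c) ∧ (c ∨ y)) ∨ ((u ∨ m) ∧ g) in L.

e

r ∨ c = e
c ∨ y = w
e ∧ w = e
u ∨ m = m
m ∧ g = r
e ∨ r = e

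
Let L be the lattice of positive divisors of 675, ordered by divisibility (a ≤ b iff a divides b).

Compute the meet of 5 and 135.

In the divisibility order, the meet is the greatest common divisor: gcd(5, 135) = 5.

5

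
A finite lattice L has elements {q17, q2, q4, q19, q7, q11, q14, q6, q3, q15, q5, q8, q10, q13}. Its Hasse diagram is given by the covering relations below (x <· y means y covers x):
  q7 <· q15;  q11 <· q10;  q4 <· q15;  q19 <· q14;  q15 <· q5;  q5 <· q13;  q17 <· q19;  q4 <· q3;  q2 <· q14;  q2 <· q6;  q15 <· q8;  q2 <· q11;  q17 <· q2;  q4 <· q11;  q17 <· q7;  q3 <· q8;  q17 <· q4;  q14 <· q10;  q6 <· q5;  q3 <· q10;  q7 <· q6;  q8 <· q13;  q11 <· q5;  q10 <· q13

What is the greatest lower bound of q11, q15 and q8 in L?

q4

Common lower bounds of {q11, q15, q8}: q17, q4.
The greatest among these is q4.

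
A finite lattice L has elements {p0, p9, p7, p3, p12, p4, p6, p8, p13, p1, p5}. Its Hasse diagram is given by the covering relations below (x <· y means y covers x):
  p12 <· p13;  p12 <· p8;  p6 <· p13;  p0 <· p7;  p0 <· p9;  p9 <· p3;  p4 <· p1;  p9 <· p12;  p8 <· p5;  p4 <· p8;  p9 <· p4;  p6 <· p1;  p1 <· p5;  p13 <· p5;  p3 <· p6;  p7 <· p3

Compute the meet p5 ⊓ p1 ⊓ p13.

Common lower bounds of {p5, p1, p13}: p0, p3, p6, p7, p9.
The greatest among these is p6.

p6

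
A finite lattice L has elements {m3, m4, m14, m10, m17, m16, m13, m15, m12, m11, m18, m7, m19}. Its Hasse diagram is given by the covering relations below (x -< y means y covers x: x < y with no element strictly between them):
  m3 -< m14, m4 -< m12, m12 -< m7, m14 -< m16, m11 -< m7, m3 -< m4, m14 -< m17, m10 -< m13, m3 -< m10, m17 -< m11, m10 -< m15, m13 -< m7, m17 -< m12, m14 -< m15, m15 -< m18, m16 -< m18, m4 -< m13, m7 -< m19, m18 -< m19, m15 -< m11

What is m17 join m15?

m11

Common upper bounds of {m17, m15}: m11, m19, m7.
The least among these is m11.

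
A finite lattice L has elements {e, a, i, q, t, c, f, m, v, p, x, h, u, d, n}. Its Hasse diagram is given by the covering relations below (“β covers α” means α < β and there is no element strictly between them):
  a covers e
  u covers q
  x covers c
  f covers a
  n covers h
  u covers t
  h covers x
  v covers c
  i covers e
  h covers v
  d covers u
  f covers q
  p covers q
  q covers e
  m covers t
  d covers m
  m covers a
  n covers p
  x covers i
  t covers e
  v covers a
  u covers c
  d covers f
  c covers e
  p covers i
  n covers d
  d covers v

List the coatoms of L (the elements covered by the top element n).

The coatoms are exactly the elements covered by n: d, h, p.

d, h, p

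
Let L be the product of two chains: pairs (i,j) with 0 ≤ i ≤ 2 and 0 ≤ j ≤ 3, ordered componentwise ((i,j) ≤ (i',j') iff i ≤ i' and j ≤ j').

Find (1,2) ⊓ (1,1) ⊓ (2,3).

(1,1)

In a product of chains, the meet is componentwise min, giving (1,1).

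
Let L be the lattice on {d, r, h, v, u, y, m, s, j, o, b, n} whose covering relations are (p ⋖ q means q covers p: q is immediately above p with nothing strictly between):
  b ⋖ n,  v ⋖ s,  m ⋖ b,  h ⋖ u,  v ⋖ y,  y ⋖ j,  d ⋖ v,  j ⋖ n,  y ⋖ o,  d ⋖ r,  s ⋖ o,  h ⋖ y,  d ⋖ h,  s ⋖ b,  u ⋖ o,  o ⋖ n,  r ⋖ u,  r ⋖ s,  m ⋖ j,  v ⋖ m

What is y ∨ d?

Common upper bounds of {y, d}: j, n, o, y.
The least among these is y.

y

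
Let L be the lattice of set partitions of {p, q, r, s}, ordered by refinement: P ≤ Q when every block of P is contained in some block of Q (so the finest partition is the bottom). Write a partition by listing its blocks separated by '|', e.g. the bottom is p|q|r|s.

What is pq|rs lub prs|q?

pqrs

The join of pq|rs and prs|q merges any blocks that overlap across the partitions, giving pqrs.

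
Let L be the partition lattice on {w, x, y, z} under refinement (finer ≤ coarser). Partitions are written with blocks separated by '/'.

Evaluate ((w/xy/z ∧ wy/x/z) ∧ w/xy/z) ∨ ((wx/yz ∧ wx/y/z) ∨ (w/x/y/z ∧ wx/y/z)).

w/xy/z ∧ wy/x/z = w/x/y/z
w/x/y/z ∧ w/xy/z = w/x/y/z
wx/yz ∧ wx/y/z = wx/y/z
w/x/y/z ∧ wx/y/z = w/x/y/z
wx/y/z ∨ w/x/y/z = wx/y/z
w/x/y/z ∨ wx/y/z = wx/y/z

wx/y/z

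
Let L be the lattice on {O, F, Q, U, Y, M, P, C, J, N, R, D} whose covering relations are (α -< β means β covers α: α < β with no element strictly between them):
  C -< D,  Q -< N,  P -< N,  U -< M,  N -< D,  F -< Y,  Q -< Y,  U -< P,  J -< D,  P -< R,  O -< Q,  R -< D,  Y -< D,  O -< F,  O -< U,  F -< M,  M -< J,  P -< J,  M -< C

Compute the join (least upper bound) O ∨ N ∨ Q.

Common upper bounds of {O, N, Q}: D, N.
The least among these is N.

N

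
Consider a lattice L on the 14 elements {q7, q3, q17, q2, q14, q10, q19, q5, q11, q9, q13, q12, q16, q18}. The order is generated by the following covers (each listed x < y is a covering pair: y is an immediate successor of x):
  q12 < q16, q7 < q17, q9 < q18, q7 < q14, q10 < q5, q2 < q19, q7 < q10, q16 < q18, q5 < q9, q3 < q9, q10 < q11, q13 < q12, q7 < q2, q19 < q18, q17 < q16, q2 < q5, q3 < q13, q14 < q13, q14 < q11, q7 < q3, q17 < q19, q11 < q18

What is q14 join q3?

q13

Common upper bounds of {q14, q3}: q12, q13, q16, q18.
The least among these is q13.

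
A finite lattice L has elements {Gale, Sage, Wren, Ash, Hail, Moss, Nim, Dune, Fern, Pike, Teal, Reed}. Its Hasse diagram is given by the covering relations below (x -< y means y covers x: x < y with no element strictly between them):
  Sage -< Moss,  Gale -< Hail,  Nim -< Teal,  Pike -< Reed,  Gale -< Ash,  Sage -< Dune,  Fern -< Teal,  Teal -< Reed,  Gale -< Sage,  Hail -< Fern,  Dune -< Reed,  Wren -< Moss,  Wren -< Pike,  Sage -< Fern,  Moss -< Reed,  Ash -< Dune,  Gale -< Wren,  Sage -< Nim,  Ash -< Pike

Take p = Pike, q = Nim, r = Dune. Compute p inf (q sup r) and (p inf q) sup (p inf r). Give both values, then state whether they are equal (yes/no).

q sup r = Reed, so p inf (q sup r) = Pike inf Reed = Pike.
p inf q = Gale and p inf r = Ash, so (p inf q) sup (p inf r) = Gale sup Ash = Ash.
Equal: no.

Pike; Ash; no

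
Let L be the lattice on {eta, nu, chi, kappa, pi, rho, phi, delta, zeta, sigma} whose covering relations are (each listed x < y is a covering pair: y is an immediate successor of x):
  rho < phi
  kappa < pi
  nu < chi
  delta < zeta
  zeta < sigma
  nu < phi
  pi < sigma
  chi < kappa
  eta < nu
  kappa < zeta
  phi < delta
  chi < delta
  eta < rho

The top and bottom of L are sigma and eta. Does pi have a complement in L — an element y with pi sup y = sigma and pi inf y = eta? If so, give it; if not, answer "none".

rho

Need y with pi ∨ y = sigma and pi ∧ y = eta.
Checking each element gives: rho.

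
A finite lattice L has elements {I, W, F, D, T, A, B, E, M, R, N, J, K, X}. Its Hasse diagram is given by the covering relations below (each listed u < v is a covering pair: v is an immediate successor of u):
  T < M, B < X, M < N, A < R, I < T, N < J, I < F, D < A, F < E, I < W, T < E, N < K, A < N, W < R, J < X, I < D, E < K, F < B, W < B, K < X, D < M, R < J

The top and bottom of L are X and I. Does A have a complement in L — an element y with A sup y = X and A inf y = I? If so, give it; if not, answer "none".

Need y with A ∨ y = X and A ∧ y = I.
Checking each element gives: B.

B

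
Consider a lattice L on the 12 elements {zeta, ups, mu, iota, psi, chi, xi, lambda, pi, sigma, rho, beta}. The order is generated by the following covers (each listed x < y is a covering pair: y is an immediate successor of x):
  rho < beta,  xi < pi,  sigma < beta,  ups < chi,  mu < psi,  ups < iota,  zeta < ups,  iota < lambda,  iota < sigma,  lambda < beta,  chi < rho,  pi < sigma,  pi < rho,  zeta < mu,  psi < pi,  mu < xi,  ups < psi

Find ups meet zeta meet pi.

Common lower bounds of {ups, zeta, pi}: zeta.
The greatest among these is zeta.

zeta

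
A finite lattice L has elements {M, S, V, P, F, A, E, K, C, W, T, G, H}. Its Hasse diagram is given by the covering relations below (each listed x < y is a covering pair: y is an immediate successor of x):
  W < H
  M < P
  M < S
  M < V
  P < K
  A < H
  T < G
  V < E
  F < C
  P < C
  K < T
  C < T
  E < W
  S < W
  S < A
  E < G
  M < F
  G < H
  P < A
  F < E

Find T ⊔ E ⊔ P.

G

Common upper bounds of {T, E, P}: G, H.
The least among these is G.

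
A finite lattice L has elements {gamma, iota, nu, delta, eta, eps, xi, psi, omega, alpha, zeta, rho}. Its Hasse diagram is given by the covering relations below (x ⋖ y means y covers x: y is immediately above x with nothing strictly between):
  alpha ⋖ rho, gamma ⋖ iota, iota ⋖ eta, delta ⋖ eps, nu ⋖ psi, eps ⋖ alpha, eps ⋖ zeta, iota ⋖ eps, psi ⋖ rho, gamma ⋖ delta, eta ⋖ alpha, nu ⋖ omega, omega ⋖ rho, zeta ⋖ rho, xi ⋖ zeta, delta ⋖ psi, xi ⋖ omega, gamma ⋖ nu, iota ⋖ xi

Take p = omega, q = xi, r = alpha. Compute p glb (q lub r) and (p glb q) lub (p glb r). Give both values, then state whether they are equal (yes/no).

omega; xi; no

q lub r = rho, so p glb (q lub r) = omega glb rho = omega.
p glb q = xi and p glb r = iota, so (p glb q) lub (p glb r) = xi lub iota = xi.
Equal: no.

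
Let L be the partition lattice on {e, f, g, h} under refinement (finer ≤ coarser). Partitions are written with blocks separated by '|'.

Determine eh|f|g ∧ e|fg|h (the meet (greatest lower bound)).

e|f|g|h

The meet (common refinement) of eh|f|g and e|fg|h intersects blocks pairwise, giving e|f|g|h.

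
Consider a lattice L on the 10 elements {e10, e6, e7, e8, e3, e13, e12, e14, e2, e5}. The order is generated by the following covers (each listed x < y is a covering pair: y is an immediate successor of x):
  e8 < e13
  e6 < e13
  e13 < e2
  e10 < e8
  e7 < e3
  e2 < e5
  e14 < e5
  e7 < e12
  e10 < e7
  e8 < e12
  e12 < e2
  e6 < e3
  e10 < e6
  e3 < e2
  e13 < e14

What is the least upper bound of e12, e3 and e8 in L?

Common upper bounds of {e12, e3, e8}: e2, e5.
The least among these is e2.

e2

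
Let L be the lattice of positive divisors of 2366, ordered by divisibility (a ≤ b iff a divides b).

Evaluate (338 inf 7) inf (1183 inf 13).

338 ∧ 7 = 1
1183 ∧ 13 = 13
1 ∧ 13 = 1

1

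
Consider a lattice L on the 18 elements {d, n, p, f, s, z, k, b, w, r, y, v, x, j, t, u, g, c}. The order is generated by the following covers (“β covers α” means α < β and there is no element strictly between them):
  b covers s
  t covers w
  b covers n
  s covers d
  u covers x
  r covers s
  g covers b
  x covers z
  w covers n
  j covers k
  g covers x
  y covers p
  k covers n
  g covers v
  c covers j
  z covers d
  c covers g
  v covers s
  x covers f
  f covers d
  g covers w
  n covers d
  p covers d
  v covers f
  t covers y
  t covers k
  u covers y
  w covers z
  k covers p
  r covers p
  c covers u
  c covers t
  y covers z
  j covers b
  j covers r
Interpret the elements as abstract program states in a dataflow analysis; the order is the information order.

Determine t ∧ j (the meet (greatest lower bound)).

Common lower bounds of {t, j}: d, k, n, p.
The greatest among these is k.

k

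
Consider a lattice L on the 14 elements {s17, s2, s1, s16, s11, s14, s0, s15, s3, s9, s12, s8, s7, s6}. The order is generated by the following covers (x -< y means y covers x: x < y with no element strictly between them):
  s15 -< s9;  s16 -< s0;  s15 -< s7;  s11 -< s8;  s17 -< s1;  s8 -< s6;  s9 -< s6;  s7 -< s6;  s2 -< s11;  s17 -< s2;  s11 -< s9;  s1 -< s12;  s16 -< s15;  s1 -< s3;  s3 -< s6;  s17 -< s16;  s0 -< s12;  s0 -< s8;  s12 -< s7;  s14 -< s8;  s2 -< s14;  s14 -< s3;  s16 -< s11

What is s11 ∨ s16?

s11

Common upper bounds of {s11, s16}: s11, s6, s8, s9.
The least among these is s11.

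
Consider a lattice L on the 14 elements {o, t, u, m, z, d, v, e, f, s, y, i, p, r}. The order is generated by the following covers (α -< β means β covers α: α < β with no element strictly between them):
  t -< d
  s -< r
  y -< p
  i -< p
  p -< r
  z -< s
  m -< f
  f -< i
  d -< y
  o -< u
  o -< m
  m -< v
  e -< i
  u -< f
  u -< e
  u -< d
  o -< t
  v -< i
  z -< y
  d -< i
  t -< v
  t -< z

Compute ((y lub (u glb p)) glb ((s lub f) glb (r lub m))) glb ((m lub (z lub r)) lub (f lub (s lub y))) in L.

u ∧ p = u
y ∨ u = y
s ∨ f = r
r ∨ m = r
r ∧ r = r
y ∧ r = y
z ∨ r = r
m ∨ r = r
s ∨ y = r
f ∨ r = r
r ∨ r = r
y ∧ r = y

y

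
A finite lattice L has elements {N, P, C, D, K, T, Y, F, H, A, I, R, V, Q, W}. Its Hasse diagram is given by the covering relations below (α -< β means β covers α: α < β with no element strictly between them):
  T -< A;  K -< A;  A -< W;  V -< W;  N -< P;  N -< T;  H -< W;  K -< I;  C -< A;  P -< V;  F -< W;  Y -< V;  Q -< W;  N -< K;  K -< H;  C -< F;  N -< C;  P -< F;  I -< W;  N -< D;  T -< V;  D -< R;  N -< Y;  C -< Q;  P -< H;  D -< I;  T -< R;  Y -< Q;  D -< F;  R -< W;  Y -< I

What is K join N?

Common upper bounds of {K, N}: A, H, I, K, W.
The least among these is K.

K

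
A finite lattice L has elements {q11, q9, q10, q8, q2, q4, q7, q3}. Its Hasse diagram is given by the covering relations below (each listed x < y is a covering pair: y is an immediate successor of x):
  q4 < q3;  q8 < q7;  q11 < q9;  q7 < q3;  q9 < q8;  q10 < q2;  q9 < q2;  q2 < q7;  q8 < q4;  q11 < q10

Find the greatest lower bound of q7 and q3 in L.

Common lower bounds of {q7, q3}: q10, q11, q2, q7, q8, q9.
The greatest among these is q7.

q7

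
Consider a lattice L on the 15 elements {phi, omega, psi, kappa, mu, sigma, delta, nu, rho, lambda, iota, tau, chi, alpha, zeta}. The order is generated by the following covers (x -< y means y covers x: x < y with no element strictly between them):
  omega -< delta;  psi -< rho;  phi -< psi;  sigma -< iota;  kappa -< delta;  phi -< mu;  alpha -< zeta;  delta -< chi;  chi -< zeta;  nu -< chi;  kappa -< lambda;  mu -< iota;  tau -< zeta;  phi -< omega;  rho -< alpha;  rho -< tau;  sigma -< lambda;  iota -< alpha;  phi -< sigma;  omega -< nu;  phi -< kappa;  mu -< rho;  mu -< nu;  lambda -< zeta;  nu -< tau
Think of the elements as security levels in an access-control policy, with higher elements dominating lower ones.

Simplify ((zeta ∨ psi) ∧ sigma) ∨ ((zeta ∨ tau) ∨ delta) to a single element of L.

zeta

zeta ∨ psi = zeta
zeta ∧ sigma = sigma
zeta ∨ tau = zeta
zeta ∨ delta = zeta
sigma ∨ zeta = zeta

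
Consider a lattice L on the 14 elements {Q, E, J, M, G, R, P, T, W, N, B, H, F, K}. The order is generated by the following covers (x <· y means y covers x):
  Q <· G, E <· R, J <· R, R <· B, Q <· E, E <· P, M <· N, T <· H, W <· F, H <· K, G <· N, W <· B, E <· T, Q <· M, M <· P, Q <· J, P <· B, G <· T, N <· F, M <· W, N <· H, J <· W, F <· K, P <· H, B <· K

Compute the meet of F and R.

Common lower bounds of {F, R}: J, Q.
The greatest among these is J.

J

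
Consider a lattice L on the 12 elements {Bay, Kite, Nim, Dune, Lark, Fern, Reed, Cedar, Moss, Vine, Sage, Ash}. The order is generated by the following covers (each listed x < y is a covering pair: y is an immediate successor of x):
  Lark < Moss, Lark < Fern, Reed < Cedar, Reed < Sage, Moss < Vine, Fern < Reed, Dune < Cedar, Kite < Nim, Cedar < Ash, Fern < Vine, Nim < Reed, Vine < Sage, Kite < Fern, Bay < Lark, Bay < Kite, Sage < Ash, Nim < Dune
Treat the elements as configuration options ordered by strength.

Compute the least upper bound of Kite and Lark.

Fern

Common upper bounds of {Kite, Lark}: Ash, Cedar, Fern, Reed, Sage, Vine.
The least among these is Fern.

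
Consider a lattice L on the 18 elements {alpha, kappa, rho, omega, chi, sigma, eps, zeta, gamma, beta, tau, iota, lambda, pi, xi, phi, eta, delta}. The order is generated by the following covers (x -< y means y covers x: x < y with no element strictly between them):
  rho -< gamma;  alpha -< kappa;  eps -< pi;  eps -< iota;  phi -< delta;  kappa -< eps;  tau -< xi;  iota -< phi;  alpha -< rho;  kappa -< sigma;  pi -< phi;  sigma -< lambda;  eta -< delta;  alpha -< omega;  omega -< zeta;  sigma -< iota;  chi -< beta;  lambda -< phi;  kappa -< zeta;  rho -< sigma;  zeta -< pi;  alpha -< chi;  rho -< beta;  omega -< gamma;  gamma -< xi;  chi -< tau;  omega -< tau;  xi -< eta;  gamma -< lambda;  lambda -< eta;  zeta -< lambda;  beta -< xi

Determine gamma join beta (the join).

Common upper bounds of {gamma, beta}: delta, eta, xi.
The least among these is xi.

xi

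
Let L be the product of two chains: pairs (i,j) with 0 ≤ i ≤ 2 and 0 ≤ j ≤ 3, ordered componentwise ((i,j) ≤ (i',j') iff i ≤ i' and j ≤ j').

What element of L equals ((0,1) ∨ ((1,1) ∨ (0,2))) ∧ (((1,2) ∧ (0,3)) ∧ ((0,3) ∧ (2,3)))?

(0,2)

(1,1) ∨ (0,2) = (1,2)
(0,1) ∨ (1,2) = (1,2)
(1,2) ∧ (0,3) = (0,2)
(0,3) ∧ (2,3) = (0,3)
(0,2) ∧ (0,3) = (0,2)
(1,2) ∧ (0,2) = (0,2)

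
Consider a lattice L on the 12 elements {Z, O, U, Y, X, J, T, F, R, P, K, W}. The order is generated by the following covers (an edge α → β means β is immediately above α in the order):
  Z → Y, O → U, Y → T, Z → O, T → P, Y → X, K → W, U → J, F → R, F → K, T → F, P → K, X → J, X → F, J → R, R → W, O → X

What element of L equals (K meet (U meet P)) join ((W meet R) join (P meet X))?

U ∧ P = Z
K ∧ Z = Z
W ∧ R = R
P ∧ X = Y
R ∨ Y = R
Z ∨ R = R

R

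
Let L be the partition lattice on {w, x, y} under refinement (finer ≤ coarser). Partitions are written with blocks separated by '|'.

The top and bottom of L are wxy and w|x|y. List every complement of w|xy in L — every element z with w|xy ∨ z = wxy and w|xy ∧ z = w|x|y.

Need z with w|xy ∨ z = wxy and w|xy ∧ z = w|x|y.
Checking each element gives: wx|y, wy|x.

wx|y, wy|x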